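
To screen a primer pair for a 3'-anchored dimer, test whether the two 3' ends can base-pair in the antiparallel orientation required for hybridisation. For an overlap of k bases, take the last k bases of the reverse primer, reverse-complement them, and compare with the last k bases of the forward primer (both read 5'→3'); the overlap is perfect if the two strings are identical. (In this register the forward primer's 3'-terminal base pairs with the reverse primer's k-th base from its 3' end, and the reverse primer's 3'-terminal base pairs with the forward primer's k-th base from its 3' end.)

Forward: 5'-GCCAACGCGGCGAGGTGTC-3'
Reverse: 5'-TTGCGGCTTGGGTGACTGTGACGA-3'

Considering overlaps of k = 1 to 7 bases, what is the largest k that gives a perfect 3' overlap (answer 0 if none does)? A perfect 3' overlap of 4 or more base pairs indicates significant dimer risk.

Last 7 bases (5'→3') — forward …AGGTGTC, reverse …GTGACGA.
Reverse complement of the reverse primer's last 7 bases: TCGTCAC; its first k bases are the reverse complement of the reverse primer's last k bases, so a perfect k-base overlap needs the forward primer's last k bases to equal them.
Comparing (forward last k vs required): k=1: C vs T ✗; k=2: TC vs TC ✓; k=3: GTC vs TCG ✗; k=4: TGTC vs TCGT ✗; k=5: GTGTC vs TCGTC ✗; k=6: GGTGTC vs TCGTCA ✗; k=7: AGGTGTC vs TCGTCAC ✗.
Only k = 2 is perfect, so the longest perfect 3' overlap is 2.

Longest perfect overlap: 2 complementary base pairs; below the dimer-risk threshold (threshold 4).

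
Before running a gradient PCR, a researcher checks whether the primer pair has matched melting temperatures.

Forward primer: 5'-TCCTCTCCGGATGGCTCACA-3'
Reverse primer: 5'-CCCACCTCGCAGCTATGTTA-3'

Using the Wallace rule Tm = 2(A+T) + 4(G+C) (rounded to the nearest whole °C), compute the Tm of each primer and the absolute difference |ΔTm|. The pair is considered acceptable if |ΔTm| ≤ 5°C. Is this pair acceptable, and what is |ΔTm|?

|ΔTm| = 2°C; the pair is acceptable.

Forward: A=3 T=5 G=4 C=8 → Tm = 2·8 + 4·12 = 64°C.
Reverse: A=4 T=5 G=3 C=8 → Tm = 2·9 + 4·11 = 62°C.
|ΔTm| = |64 − 62| = 2°C, ≤ 5°C.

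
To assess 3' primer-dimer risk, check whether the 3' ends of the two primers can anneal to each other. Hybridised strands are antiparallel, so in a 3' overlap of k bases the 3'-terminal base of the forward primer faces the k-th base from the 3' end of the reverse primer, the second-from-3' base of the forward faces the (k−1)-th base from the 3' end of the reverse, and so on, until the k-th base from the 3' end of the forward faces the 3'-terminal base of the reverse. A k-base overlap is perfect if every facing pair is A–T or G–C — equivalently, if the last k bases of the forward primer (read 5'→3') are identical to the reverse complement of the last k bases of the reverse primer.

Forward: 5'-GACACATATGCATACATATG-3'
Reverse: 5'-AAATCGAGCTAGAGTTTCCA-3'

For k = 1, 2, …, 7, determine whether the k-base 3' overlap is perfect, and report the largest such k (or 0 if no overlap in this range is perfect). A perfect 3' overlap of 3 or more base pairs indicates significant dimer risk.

Longest perfect overlap: 2 complementary base pairs; below the dimer-risk threshold (threshold 3).

Last 7 bases (5'→3') — forward …ACATATG, reverse …GTTTCCA.
Reverse complement of the reverse primer's last 7 bases: TGGAAAC; its first k bases are the reverse complement of the reverse primer's last k bases, so a perfect k-base overlap needs the forward primer's last k bases to equal them.
Comparing (forward last k vs required): k=1: G vs T ✗; k=2: TG vs TG ✓; k=3: ATG vs TGG ✗; k=4: TATG vs TGGA ✗; k=5: ATATG vs TGGAA ✗; k=6: CATATG vs TGGAAA ✗; k=7: ACATATG vs TGGAAAC ✗.
Only k = 2 is perfect, so the longest perfect 3' overlap is 2.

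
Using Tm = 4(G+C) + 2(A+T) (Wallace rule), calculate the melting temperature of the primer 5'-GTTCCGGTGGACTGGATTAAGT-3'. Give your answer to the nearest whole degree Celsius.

66°C

Base counts: A=4, T=7, G=8, C=3 (length 22).
Tm = 2·(4+7) + 4·(8+3) = 2·11 + 4·11 = 22 + 44 = 66°C.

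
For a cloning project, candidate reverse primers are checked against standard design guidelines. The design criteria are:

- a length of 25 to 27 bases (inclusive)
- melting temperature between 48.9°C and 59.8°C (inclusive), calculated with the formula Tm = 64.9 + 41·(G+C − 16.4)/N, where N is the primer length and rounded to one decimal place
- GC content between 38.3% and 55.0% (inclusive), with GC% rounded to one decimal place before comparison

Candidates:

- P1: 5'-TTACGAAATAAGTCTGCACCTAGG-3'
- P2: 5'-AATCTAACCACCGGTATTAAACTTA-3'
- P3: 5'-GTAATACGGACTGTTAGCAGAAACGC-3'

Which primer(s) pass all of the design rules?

P3 only.

P1 (24 nt, A=8 T=6 G=5 C=5): length 24, outside 25–27 ✗; Tm = 64.9 + 41·(10 − 16.4)/24 = 54.0°C ✓; GC 10/24 = 41.7% ✓ — fails.
P2 (25 nt, A=10 T=7 G=2 C=6): length 25 ✓; Tm = 64.9 + 41·(8 − 16.4)/25 = 51.1°C ✓; GC 8/25 = 32.0%, outside 38.3–55.0% ✗ — fails.
P3 (26 nt, A=9 T=5 G=7 C=5): length 26 ✓; Tm = 64.9 + 41·(12 − 16.4)/26 = 58.0°C ✓; GC 12/26 = 46.2% ✓ — passes.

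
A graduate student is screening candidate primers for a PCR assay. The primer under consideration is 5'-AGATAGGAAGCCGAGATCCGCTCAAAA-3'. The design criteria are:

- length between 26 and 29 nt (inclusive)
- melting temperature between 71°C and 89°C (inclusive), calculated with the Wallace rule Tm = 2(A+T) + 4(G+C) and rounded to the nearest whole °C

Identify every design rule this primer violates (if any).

Base counts: A=11, T=3, G=7, C=6 (length 27).
length: length 27 ✓
Tm: Tm = 2·14 + 4·13 = 80°C ✓

Meets all criteria.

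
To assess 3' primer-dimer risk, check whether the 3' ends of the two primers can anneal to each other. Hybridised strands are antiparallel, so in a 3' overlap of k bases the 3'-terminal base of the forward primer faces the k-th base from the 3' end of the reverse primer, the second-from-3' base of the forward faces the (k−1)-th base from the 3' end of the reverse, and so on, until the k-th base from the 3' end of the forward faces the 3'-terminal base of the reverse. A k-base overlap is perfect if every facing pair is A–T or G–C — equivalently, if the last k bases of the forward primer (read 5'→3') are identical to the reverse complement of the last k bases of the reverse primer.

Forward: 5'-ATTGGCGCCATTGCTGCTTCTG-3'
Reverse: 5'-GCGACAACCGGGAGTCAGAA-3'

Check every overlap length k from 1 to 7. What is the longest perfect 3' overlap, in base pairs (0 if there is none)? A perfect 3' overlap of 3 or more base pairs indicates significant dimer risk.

Last 7 bases (5'→3') — forward …GCTTCTG, reverse …GTCAGAA.
Reverse complement of the reverse primer's last 7 bases: TTCTGAC; its first k bases are the reverse complement of the reverse primer's last k bases, so a perfect k-base overlap needs the forward primer's last k bases to equal them.
Comparing (forward last k vs required): k=1: G vs T ✗; k=2: TG vs TT ✗; k=3: CTG vs TTC ✗; k=4: TCTG vs TTCT ✗; k=5: TTCTG vs TTCTG ✓; k=6: CTTCTG vs TTCTGA ✗; k=7: GCTTCTG vs TTCTGAC ✗.
Only k = 5 is perfect, so the longest perfect 3' overlap is 5.

Longest perfect overlap: 5 complementary base pairs; significant dimer risk (threshold 3).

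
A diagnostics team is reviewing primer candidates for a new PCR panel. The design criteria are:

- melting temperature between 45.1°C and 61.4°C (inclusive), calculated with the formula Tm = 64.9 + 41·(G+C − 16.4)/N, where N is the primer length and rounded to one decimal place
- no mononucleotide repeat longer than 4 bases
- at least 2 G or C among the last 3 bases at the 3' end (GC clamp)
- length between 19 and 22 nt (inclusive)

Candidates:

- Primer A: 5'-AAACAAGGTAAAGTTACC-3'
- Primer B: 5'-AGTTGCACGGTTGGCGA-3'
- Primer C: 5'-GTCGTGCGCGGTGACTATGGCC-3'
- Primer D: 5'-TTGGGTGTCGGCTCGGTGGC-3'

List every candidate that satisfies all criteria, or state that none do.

Primer A (18 nt, A=9 T=3 G=3 C=3): Tm = 64.9 + 41·(6 − 16.4)/18 = 41.2°C, outside 45.1–61.4°C ✗; longest run = 3 ✓; 3' end ACC has 2 G/C ✓; length 18, outside 19–22 ✗ — fails.
Primer B (17 nt, A=3 T=4 G=7 C=3): Tm = 64.9 + 41·(10 − 16.4)/17 = 49.5°C ✓; longest run = 2 ✓; 3' end CGA has 2 G/C ✓; length 17, outside 19–22 ✗ — fails.
Primer C (22 nt, A=2 T=5 G=9 C=6): Tm = 64.9 + 41·(15 − 16.4)/22 = 62.3°C, outside 45.1–61.4°C ✗; longest run = 2 ✓; 3' end GCC has 3 G/C ✓; length 22 ✓ — fails.
Primer D (20 nt, A=0 T=6 G=10 C=4): Tm = 64.9 + 41·(14 − 16.4)/20 = 60.0°C ✓; longest run = 3 ✓; 3' end GGC has 3 G/C ✓; length 20 ✓ — passes.

Primer D only.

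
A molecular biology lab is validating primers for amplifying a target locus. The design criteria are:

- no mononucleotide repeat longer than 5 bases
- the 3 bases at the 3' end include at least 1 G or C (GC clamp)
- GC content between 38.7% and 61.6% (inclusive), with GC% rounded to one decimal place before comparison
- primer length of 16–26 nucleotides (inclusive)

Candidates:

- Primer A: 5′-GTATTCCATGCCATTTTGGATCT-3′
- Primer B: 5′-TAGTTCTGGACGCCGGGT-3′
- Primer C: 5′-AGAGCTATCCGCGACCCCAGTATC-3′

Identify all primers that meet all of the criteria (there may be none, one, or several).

Primer A, Primer B and Primer C.

Primer A (23 nt, A=4 T=10 G=4 C=5): longest run = 4 ✓; 3' end TCT has 1 G/C ✓; GC 9/23 = 39.1% ✓; length 23 ✓ — passes.
Primer B (18 nt, A=2 T=5 G=7 C=4): longest run = 3 ✓; 3' end GGT has 2 G/C ✓; GC 11/18 = 61.1% ✓; length 18 ✓ — passes.
Primer C (24 nt, A=6 T=4 G=5 C=9): longest run = 4 ✓; 3' end ATC has 1 G/C ✓; GC 14/24 = 58.3% ✓; length 24 ✓ — passes.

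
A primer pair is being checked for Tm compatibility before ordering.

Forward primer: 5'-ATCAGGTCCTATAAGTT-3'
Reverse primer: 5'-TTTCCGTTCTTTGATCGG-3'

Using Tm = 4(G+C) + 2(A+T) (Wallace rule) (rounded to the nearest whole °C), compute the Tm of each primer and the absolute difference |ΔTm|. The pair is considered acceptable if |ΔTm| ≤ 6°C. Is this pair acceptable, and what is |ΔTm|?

Forward: A=5 T=6 G=3 C=3 → Tm = 2·11 + 4·6 = 46°C.
Reverse: A=1 T=9 G=4 C=4 → Tm = 2·10 + 4·8 = 52°C.
|ΔTm| = |46 − 52| = 6°C, ≤ 6°C.

|ΔTm| = 6°C; the pair is acceptable.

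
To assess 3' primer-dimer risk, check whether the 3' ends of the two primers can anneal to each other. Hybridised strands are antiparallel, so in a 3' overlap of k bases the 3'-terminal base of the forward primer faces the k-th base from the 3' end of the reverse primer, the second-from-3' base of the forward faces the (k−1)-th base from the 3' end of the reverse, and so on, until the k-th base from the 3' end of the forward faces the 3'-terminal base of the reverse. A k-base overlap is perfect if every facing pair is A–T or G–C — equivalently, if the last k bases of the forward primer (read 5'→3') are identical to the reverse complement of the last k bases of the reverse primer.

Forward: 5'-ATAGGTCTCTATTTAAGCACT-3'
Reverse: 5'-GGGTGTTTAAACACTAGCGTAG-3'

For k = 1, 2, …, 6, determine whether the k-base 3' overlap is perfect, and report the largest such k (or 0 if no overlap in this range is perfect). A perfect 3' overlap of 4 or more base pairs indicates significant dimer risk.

Last 6 bases (5'→3') — forward …AGCACT, reverse …GCGTAG.
Reverse complement of the reverse primer's last 6 bases: CTACGC; its first k bases are the reverse complement of the reverse primer's last k bases, so a perfect k-base overlap needs the forward primer's last k bases to equal them.
Comparing (forward last k vs required): k=1: T vs C ✗; k=2: CT vs CT ✓; k=3: ACT vs CTA ✗; k=4: CACT vs CTAC ✗; k=5: GCACT vs CTACG ✗; k=6: AGCACT vs CTACGC ✗.
Only k = 2 is perfect, so the longest perfect 3' overlap is 2.

Longest perfect overlap: 2 complementary base pairs; below the dimer-risk threshold (threshold 4).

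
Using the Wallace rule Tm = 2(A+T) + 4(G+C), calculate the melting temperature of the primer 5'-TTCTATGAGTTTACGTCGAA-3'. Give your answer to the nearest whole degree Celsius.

54°C

Base counts: A=5, T=8, G=4, C=3 (length 20).
Tm = 2·(5+8) + 4·(4+3) = 2·13 + 4·7 = 26 + 28 = 54°C.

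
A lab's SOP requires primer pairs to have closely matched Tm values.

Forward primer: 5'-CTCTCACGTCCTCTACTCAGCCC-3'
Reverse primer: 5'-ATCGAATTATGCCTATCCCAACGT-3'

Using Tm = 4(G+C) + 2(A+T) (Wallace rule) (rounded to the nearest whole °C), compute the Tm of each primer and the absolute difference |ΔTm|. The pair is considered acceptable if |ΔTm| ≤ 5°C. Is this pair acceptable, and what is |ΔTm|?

|ΔTm| = 6°C; the pair is not acceptable.

Forward: A=3 T=6 G=2 C=12 → Tm = 2·9 + 4·14 = 74°C.
Reverse: A=7 T=7 G=3 C=7 → Tm = 2·14 + 4·10 = 68°C.
|ΔTm| = |74 − 68| = 6°C, > 5°C.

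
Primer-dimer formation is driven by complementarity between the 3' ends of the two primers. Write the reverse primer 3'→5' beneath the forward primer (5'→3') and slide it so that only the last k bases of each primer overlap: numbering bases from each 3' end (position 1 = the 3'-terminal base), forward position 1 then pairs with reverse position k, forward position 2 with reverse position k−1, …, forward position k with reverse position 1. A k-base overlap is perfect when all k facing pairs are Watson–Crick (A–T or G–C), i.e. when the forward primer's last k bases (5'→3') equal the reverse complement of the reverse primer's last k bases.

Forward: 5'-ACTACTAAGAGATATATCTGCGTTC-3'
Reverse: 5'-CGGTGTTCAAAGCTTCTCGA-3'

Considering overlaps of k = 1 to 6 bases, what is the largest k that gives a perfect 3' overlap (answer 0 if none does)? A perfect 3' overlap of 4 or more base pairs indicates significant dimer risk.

Longest perfect overlap: 2 complementary base pairs; below the dimer-risk threshold (threshold 4).

Last 6 bases (5'→3') — forward …GCGTTC, reverse …TCTCGA.
Reverse complement of the reverse primer's last 6 bases: TCGAGA; its first k bases are the reverse complement of the reverse primer's last k bases, so a perfect k-base overlap needs the forward primer's last k bases to equal them.
Comparing (forward last k vs required): k=1: C vs T ✗; k=2: TC vs TC ✓; k=3: TTC vs TCG ✗; k=4: GTTC vs TCGA ✗; k=5: CGTTC vs TCGAG ✗; k=6: GCGTTC vs TCGAGA ✗.
Only k = 2 is perfect, so the longest perfect 3' overlap is 2.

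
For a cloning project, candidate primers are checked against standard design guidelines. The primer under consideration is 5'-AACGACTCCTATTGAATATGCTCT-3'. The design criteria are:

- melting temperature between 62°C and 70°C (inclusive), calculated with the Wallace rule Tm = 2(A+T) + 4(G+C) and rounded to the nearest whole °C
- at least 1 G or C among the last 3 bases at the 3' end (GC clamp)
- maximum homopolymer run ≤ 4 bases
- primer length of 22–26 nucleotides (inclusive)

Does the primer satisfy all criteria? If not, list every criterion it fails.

Base counts: A=7, T=8, G=3, C=6 (length 24).
Tm: Tm = 2·15 + 4·9 = 66°C ✓
GC clamp: 3' end TCT has 1 G/C ✓
homopolymer run: longest run = 2 ✓
length: length 24 ✓

Meets all criteria.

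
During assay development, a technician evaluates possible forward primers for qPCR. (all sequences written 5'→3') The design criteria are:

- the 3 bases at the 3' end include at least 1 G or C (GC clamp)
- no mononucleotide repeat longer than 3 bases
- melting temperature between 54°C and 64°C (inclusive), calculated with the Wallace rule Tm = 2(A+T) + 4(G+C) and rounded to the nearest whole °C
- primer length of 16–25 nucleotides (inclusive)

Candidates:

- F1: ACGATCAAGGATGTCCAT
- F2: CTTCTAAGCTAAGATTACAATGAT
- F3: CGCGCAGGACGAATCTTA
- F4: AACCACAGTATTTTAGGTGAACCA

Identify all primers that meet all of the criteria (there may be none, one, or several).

F2 only.

F1 (18 nt, A=6 T=4 G=4 C=4): 3' end CAT has 1 G/C ✓; longest run = 2 ✓; Tm = 2·10 + 4·8 = 52°C, outside 54–64°C ✗; length 18 ✓ — fails.
F2 (24 nt, A=9 T=8 G=3 C=4): 3' end GAT has 1 G/C ✓; longest run = 2 ✓; Tm = 2·17 + 4·7 = 62°C ✓; length 24 ✓ — passes.
F3 (18 nt, A=5 T=3 G=5 C=5): 3' end TTA has 0 G/C, need ≥1 ✗; longest run = 2 ✓; Tm = 2·8 + 4·10 = 56°C ✓; length 18 ✓ — fails.
F4 (24 nt, A=9 T=6 G=4 C=5): 3' end CCA has 2 G/C ✓; longest run = 4, exceeds 3 ✗; Tm = 2·15 + 4·9 = 66°C, outside 54–64°C ✗; length 24 ✓ — fails.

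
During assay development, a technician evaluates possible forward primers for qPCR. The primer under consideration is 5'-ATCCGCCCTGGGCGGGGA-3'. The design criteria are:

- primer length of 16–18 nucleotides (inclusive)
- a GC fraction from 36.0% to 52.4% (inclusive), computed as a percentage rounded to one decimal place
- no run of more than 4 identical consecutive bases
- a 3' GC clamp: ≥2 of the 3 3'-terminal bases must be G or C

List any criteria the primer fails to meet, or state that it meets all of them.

Fails: GC content.

Base counts: A=2, T=2, G=8, C=6 (length 18).
length: length 18 ✓
GC content: GC 14/18 = 77.8%, outside 36.0–52.4% ✗
homopolymer run: longest run = 4 ✓
GC clamp: 3' end GGA has 2 G/C ✓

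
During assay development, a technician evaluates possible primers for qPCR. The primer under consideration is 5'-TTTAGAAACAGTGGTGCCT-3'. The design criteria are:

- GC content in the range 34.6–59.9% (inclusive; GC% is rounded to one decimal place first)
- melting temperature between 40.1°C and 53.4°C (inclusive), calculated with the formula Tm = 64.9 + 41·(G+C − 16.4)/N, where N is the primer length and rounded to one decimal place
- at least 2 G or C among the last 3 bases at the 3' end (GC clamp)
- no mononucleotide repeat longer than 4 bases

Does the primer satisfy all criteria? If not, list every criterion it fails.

Base counts: A=5, T=6, G=5, C=3 (length 19).
GC content: GC 8/19 = 42.1% ✓
Tm: Tm = 64.9 + 41·(8 − 16.4)/19 = 46.8°C ✓
GC clamp: 3' end CCT has 2 G/C ✓
homopolymer run: longest run = 3 ✓

Meets all criteria.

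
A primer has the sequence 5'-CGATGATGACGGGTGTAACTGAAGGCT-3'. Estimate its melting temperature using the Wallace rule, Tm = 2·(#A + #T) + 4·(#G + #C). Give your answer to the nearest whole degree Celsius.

Base counts: A=7, T=6, G=10, C=4 (length 27).
Tm = 2·(7+6) + 4·(10+4) = 2·13 + 4·14 = 26 + 56 = 82°C.

82°C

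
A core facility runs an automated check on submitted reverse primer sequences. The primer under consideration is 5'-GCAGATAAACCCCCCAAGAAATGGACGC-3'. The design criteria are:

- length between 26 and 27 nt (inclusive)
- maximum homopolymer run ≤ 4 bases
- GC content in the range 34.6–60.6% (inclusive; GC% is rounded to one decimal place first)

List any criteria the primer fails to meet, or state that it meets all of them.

Base counts: A=11, T=2, G=6, C=9 (length 28).
length: length 28, outside 26–27 ✗
homopolymer run: longest run = 6, exceeds 4 ✗
GC content: GC 15/28 = 53.6% ✓

Fails: length, homopolymer run.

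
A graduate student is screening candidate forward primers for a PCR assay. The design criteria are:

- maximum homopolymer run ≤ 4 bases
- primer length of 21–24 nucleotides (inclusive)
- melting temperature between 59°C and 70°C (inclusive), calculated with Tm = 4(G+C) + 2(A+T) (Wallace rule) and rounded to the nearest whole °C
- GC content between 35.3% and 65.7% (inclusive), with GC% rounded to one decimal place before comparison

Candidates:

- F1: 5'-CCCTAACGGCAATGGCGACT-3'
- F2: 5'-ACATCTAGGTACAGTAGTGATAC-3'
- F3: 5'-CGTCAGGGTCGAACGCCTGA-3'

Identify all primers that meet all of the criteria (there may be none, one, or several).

F2 only.

F1 (20 nt, A=5 T=3 G=5 C=7): longest run = 3 ✓; length 20, outside 21–24 ✗; Tm = 2·8 + 4·12 = 64°C ✓; GC 12/20 = 60.0% ✓ — fails.
F2 (23 nt, A=8 T=6 G=5 C=4): longest run = 2 ✓; length 23 ✓; Tm = 2·14 + 4·9 = 64°C ✓; GC 9/23 = 39.1% ✓ — passes.
F3 (20 nt, A=4 T=3 G=7 C=6): longest run = 3 ✓; length 20, outside 21–24 ✗; Tm = 2·7 + 4·13 = 66°C ✓; GC 13/20 = 65.0% ✓ — fails.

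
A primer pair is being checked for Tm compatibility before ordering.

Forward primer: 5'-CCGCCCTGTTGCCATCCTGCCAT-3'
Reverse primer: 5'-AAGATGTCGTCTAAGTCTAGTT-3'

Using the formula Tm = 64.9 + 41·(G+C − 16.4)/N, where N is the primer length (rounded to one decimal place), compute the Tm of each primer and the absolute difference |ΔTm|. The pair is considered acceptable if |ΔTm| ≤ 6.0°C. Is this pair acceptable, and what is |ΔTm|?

Forward: G+C = 15, N = 23 → Tm = 64.9 + 41·(15 − 16.4)/23 = 62.4°C.
Reverse: G+C = 8, N = 22 → Tm = 64.9 + 41·(8 − 16.4)/22 = 49.2°C.
|ΔTm| = |62.4 − 49.2| = 13.2°C, > 6.0°C.

|ΔTm| = 13.2°C; the pair is not acceptable.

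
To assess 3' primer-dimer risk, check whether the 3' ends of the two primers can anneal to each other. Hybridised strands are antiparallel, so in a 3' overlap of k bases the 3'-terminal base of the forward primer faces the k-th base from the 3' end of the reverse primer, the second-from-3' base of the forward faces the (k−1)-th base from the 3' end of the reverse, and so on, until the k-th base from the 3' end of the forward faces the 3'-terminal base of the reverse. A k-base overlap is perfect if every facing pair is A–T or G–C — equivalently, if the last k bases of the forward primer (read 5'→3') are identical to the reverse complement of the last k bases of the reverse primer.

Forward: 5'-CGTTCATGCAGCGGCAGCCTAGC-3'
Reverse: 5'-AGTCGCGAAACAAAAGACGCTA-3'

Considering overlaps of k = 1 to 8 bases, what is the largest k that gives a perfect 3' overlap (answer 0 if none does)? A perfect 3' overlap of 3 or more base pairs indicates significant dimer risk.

Last 8 bases (5'→3') — forward …AGCCTAGC, reverse …AGACGCTA.
Reverse complement of the reverse primer's last 8 bases: TAGCGTCT; its first k bases are the reverse complement of the reverse primer's last k bases, so a perfect k-base overlap needs the forward primer's last k bases to equal them.
Comparing (forward last k vs required): k=1: C vs T ✗; k=2: GC vs TA ✗; k=3: AGC vs TAG ✗; k=4: TAGC vs TAGC ✓; k=5: CTAGC vs TAGCG ✗; k=6: CCTAGC vs TAGCGT ✗; k=7: GCCTAGC vs TAGCGTC ✗; k=8: AGCCTAGC vs TAGCGTCT ✗.
Only k = 4 is perfect, so the longest perfect 3' overlap is 4.

Longest perfect overlap: 4 complementary base pairs; significant dimer risk (threshold 3).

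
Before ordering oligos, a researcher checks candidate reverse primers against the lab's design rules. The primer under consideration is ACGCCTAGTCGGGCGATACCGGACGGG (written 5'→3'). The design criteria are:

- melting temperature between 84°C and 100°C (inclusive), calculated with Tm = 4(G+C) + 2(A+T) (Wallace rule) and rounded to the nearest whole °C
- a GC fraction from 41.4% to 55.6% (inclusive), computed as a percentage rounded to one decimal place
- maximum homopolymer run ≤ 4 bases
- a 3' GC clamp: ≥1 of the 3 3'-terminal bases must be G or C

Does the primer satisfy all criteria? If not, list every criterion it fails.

Fails: GC content.

Base counts: A=5, T=3, G=11, C=8 (length 27).
Tm: Tm = 2·8 + 4·19 = 92°C ✓
GC content: GC 19/27 = 70.4%, outside 41.4–55.6% ✗
homopolymer run: longest run = 3 ✓
GC clamp: 3' end GGG has 3 G/C ✓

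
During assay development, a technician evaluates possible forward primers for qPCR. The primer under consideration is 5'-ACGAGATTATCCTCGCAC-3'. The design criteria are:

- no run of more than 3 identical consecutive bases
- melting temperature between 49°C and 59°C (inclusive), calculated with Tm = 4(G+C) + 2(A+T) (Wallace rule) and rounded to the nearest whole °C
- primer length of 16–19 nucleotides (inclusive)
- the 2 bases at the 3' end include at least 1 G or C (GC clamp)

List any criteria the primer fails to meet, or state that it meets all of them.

Base counts: A=5, T=4, G=3, C=6 (length 18).
homopolymer run: longest run = 2 ✓
Tm: Tm = 2·9 + 4·9 = 54°C ✓
length: length 18 ✓
GC clamp: 3' end AC has 1 G/C ✓

Meets all criteria.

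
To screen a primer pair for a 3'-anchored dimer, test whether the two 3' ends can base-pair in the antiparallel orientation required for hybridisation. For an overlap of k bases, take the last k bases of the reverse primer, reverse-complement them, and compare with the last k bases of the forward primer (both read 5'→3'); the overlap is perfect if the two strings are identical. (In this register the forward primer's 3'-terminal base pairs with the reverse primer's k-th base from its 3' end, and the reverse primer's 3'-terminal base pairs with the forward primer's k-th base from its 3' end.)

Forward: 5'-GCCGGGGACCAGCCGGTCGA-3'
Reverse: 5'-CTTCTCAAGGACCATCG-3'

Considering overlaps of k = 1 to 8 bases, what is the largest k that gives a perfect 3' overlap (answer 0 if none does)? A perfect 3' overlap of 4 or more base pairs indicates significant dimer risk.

Longest perfect overlap: 3 complementary base pairs; below the dimer-risk threshold (threshold 4).

Last 8 bases (5'→3') — forward …CCGGTCGA, reverse …GACCATCG.
Reverse complement of the reverse primer's last 8 bases: CGATGGTC; its first k bases are the reverse complement of the reverse primer's last k bases, so a perfect k-base overlap needs the forward primer's last k bases to equal them.
Comparing (forward last k vs required): k=1: A vs C ✗; k=2: GA vs CG ✗; k=3: CGA vs CGA ✓; k=4: TCGA vs CGAT ✗; k=5: GTCGA vs CGATG ✗; k=6: GGTCGA vs CGATGG ✗; k=7: CGGTCGA vs CGATGGT ✗; k=8: CCGGTCGA vs CGATGGTC ✗.
Only k = 3 is perfect, so the longest perfect 3' overlap is 3.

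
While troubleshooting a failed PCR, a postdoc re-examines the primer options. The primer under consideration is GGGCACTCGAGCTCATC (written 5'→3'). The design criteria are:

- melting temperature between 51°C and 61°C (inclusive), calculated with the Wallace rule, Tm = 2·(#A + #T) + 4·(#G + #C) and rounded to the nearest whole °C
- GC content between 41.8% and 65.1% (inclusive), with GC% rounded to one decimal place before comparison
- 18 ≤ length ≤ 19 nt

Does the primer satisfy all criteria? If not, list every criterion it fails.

Fails: length.

Base counts: A=3, T=3, G=5, C=6 (length 17).
Tm: Tm = 2·6 + 4·11 = 56°C ✓
GC content: GC 11/17 = 64.7% ✓
length: length 17, outside 18–19 ✗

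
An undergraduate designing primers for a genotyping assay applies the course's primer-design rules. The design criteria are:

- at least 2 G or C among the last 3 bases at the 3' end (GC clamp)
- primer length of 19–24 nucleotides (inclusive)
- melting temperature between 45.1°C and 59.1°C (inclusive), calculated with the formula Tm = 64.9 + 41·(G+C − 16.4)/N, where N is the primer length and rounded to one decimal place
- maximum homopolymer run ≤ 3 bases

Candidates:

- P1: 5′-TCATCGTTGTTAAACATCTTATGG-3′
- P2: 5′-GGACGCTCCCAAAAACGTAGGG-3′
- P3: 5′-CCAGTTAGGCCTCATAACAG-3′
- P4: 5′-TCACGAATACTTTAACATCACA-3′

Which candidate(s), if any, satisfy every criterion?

P1 and P3.

P1 (24 nt, A=6 T=10 G=4 C=4): 3' end TGG has 2 G/C ✓; length 24 ✓; Tm = 64.9 + 41·(8 − 16.4)/24 = 50.6°C ✓; longest run = 3 ✓ — passes.
P2 (22 nt, A=7 T=2 G=7 C=6): 3' end GGG has 3 G/C ✓; length 22 ✓; Tm = 64.9 + 41·(13 − 16.4)/22 = 58.6°C ✓; longest run = 5, exceeds 3 ✗ — fails.
P3 (20 nt, A=6 T=4 G=4 C=6): 3' end CAG has 2 G/C ✓; length 20 ✓; Tm = 64.9 + 41·(10 − 16.4)/20 = 51.8°C ✓; longest run = 2 ✓ — passes.
P4 (22 nt, A=9 T=6 G=1 C=6): 3' end ACA has 1 G/C, need ≥2 ✗; length 22 ✓; Tm = 64.9 + 41·(7 − 16.4)/22 = 47.4°C ✓; longest run = 3 ✓ — fails.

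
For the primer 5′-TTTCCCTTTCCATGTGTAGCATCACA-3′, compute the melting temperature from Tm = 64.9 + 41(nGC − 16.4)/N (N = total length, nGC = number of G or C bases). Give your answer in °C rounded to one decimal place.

Base counts: A=5, T=10, G=3, C=8; G+C = 11, N = 26.
Tm = 64.9 + 41·(11 − 16.4)/26 = 64.9 + -221.40/26 = 56.4°C.

56.4°C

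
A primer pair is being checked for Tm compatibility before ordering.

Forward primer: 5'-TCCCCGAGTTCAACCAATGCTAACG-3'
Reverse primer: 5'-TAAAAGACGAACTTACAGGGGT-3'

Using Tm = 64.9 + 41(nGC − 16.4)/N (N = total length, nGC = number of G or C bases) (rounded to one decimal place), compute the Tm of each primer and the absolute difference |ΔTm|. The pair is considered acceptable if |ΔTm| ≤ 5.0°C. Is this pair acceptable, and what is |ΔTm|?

|ΔTm| = 8.2°C; the pair is not acceptable.

Forward: G+C = 13, N = 25 → Tm = 64.9 + 41·(13 − 16.4)/25 = 59.3°C.
Reverse: G+C = 9, N = 22 → Tm = 64.9 + 41·(9 − 16.4)/22 = 51.1°C.
|ΔTm| = |59.3 − 51.1| = 8.2°C, > 5.0°C.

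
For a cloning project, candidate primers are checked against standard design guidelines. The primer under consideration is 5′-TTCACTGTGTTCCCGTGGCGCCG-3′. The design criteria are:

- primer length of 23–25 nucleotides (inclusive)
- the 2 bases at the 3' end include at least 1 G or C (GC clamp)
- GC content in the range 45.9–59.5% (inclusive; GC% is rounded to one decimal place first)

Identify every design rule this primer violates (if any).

Base counts: A=1, T=7, G=7, C=8 (length 23).
length: length 23 ✓
GC clamp: 3' end CG has 2 G/C ✓
GC content: GC 15/23 = 65.2%, outside 45.9–59.5% ✗

Fails: GC content.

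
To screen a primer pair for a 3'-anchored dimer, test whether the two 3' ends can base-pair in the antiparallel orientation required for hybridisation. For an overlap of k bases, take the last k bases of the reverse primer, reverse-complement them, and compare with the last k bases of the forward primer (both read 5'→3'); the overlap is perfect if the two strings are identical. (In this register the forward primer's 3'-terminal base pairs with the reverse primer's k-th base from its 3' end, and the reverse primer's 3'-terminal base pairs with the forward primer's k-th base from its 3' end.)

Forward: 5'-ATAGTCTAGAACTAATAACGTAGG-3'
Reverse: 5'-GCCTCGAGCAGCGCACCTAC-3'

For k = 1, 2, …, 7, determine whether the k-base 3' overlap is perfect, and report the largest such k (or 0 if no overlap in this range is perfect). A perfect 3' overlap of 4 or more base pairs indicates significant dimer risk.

Longest perfect overlap: 5 complementary base pairs; significant dimer risk (threshold 4).

Last 7 bases (5'→3') — forward …ACGTAGG, reverse …CACCTAC.
Reverse complement of the reverse primer's last 7 bases: GTAGGTG; its first k bases are the reverse complement of the reverse primer's last k bases, so a perfect k-base overlap needs the forward primer's last k bases to equal them.
Comparing (forward last k vs required): k=1: G vs G ✓; k=2: GG vs GT ✗; k=3: AGG vs GTA ✗; k=4: TAGG vs GTAG ✗; k=5: GTAGG vs GTAGG ✓; k=6: CGTAGG vs GTAGGT ✗; k=7: ACGTAGG vs GTAGGTG ✗.
Perfect overlaps at k = 1, 5; the largest is 5.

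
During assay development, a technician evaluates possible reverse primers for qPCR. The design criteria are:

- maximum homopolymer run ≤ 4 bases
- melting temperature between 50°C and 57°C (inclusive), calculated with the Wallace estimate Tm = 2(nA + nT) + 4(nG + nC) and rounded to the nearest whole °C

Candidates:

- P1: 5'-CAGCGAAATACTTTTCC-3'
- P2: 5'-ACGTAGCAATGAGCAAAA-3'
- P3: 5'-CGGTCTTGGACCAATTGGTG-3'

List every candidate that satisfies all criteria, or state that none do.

P1 (17 nt, A=5 T=5 G=2 C=5): longest run = 4 ✓; Tm = 2·10 + 4·7 = 48°C, outside 50–57°C ✗ — fails.
P2 (18 nt, A=9 T=2 G=4 C=3): longest run = 4 ✓; Tm = 2·11 + 4·7 = 50°C ✓ — passes.
P3 (20 nt, A=3 T=6 G=7 C=4): longest run = 2 ✓; Tm = 2·9 + 4·11 = 62°C, outside 50–57°C ✗ — fails.

P2 only.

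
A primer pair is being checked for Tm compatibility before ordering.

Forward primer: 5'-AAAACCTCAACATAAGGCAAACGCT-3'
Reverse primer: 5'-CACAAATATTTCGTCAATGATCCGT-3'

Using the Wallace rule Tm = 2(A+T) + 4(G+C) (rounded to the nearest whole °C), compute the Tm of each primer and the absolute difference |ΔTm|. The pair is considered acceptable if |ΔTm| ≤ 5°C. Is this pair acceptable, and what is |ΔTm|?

Forward: A=12 T=3 G=3 C=7 → Tm = 2·15 + 4·10 = 70°C.
Reverse: A=8 T=8 G=3 C=6 → Tm = 2·16 + 4·9 = 68°C.
|ΔTm| = |70 − 68| = 2°C, ≤ 5°C.

|ΔTm| = 2°C; the pair is acceptable.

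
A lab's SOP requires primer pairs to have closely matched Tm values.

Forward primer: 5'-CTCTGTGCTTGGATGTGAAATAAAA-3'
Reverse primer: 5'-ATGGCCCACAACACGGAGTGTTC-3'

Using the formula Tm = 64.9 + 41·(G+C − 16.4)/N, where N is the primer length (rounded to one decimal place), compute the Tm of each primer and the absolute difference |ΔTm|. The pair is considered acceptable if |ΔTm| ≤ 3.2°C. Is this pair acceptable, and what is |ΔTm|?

Forward: G+C = 9, N = 25 → Tm = 64.9 + 41·(9 − 16.4)/25 = 52.8°C.
Reverse: G+C = 13, N = 23 → Tm = 64.9 + 41·(13 − 16.4)/23 = 58.8°C.
|ΔTm| = |52.8 − 58.8| = 6.0°C, > 3.2°C.

|ΔTm| = 6.0°C; the pair is not acceptable.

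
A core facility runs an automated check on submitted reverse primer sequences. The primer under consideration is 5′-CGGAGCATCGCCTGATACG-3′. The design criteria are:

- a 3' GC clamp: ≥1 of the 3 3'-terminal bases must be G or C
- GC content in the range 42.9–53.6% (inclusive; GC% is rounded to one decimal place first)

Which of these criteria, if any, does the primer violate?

Base counts: A=4, T=3, G=6, C=6 (length 19).
GC clamp: 3' end ACG has 2 G/C ✓
GC content: GC 12/19 = 63.2%, outside 42.9–53.6% ✗

Fails: GC content.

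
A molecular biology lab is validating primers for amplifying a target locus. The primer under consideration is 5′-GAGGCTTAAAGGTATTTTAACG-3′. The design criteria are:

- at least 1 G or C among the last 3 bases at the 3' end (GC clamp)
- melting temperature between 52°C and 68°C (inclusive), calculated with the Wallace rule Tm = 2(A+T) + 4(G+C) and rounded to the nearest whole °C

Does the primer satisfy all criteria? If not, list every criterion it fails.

Meets all criteria.

Base counts: A=7, T=7, G=6, C=2 (length 22).
GC clamp: 3' end ACG has 2 G/C ✓
Tm: Tm = 2·14 + 4·8 = 60°C ✓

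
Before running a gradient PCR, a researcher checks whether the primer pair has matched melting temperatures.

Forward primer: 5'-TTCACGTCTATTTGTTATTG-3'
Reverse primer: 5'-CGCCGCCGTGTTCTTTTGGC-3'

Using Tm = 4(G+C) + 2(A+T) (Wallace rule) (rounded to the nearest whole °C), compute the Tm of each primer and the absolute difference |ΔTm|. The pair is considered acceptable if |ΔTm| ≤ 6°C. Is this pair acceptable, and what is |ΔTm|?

|ΔTm| = 14°C; the pair is not acceptable.

Forward: A=3 T=11 G=3 C=3 → Tm = 2·14 + 4·6 = 52°C.
Reverse: A=0 T=7 G=6 C=7 → Tm = 2·7 + 4·13 = 66°C.
|ΔTm| = |52 − 66| = 14°C, > 6°C.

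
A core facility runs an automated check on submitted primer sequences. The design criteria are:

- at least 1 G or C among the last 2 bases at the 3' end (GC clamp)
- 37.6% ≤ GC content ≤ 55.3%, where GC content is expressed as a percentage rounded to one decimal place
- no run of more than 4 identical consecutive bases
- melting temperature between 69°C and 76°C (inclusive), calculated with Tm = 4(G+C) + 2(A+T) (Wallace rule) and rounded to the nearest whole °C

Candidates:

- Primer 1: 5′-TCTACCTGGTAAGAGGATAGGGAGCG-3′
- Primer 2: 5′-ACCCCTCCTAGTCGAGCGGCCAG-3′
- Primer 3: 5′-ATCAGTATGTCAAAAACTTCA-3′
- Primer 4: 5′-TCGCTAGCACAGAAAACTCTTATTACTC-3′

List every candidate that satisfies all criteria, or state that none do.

None of the candidates satisfy all criteria.

Primer 1 (26 nt, A=7 T=5 G=10 C=4): 3' end CG has 2 G/C ✓; GC 14/26 = 53.8% ✓; longest run = 3 ✓; Tm = 2·12 + 4·14 = 80°C, outside 69–76°C ✗ — fails.
Primer 2 (23 nt, A=4 T=3 G=6 C=10): 3' end AG has 1 G/C ✓; GC 16/23 = 69.6%, outside 37.6–55.3% ✗; longest run = 4 ✓; Tm = 2·7 + 4·16 = 78°C, outside 69–76°C ✗ — fails.
Primer 3 (21 nt, A=9 T=6 G=2 C=4): 3' end CA has 1 G/C ✓; GC 6/21 = 28.6%, outside 37.6–55.3% ✗; longest run = 5, exceeds 4 ✗; Tm = 2·15 + 4·6 = 54°C, outside 69–76°C ✗ — fails.
Primer 4 (28 nt, A=9 T=8 G=3 C=8): 3' end TC has 1 G/C ✓; GC 11/28 = 39.3% ✓; longest run = 4 ✓; Tm = 2·17 + 4·11 = 78°C, outside 69–76°C ✗ — fails.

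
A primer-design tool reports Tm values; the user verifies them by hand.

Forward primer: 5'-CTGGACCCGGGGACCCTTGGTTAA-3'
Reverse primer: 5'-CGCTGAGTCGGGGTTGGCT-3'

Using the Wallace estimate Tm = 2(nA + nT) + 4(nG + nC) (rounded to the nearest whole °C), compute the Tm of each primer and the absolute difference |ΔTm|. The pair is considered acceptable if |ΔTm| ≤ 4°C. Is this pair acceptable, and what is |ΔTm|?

Forward: A=4 T=5 G=8 C=7 → Tm = 2·9 + 4·15 = 78°C.
Reverse: A=1 T=5 G=9 C=4 → Tm = 2·6 + 4·13 = 64°C.
|ΔTm| = |78 − 64| = 14°C, > 4°C.

|ΔTm| = 14°C; the pair is not acceptable.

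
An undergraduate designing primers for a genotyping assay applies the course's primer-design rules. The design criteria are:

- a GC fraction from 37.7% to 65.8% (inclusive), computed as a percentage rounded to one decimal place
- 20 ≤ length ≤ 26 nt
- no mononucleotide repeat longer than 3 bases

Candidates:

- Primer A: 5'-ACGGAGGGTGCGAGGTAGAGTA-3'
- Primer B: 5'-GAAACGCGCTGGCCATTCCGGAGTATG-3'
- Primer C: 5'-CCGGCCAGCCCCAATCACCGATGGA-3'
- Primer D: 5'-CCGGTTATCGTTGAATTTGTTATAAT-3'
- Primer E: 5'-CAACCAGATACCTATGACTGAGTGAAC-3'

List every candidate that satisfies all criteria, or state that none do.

Primer A only.

Primer A (22 nt, A=6 T=3 G=11 C=2): GC 13/22 = 59.1% ✓; length 22 ✓; longest run = 3 ✓ — passes.
Primer B (27 nt, A=6 T=5 G=9 C=7): GC 16/27 = 59.3% ✓; length 27, outside 20–26 ✗; longest run = 3 ✓ — fails.
Primer C (25 nt, A=6 T=2 G=6 C=11): GC 17/25 = 68.0%, outside 37.7–65.8% ✗; length 25 ✓; longest run = 4, exceeds 3 ✗ — fails.
Primer D (26 nt, A=6 T=12 G=5 C=3): GC 8/26 = 30.8%, outside 37.7–65.8% ✗; length 26 ✓; longest run = 3 ✓ — fails.
Primer E (27 nt, A=10 T=5 G=5 C=7): GC 12/27 = 44.4% ✓; length 27, outside 20–26 ✗; longest run = 2 ✓ — fails.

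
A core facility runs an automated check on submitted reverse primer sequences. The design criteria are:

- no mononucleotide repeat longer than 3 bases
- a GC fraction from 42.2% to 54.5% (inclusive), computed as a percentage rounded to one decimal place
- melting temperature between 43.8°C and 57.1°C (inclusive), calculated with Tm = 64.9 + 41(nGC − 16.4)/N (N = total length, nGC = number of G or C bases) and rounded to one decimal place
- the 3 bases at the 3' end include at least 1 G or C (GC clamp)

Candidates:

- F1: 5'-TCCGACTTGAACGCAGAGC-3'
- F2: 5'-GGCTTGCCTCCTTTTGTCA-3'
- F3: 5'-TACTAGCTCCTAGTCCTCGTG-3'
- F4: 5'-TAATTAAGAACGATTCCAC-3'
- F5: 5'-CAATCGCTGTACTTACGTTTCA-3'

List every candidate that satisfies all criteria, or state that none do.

F3 only.

F1 (19 nt, A=5 T=3 G=5 C=6): longest run = 2 ✓; GC 11/19 = 57.9%, outside 42.2–54.5% ✗; Tm = 64.9 + 41·(11 − 16.4)/19 = 53.2°C ✓; 3' end AGC has 2 G/C ✓ — fails.
F2 (19 nt, A=1 T=8 G=4 C=6): longest run = 4, exceeds 3 ✗; GC 10/19 = 52.6% ✓; Tm = 64.9 + 41·(10 − 16.4)/19 = 51.1°C ✓; 3' end TCA has 1 G/C ✓ — fails.
F3 (21 nt, A=3 T=7 G=4 C=7): longest run = 2 ✓; GC 11/21 = 52.4% ✓; Tm = 64.9 + 41·(11 − 16.4)/21 = 54.4°C ✓; 3' end GTG has 2 G/C ✓ — passes.
F4 (19 nt, A=8 T=5 G=2 C=4): longest run = 2 ✓; GC 6/19 = 31.6%, outside 42.2–54.5% ✗; Tm = 64.9 + 41·(6 − 16.4)/19 = 42.5°C, outside 43.8–57.1°C ✗; 3' end CAC has 2 G/C ✓ — fails.
F5 (22 nt, A=5 T=8 G=3 C=6): longest run = 3 ✓; GC 9/22 = 40.9%, outside 42.2–54.5% ✗; Tm = 64.9 + 41·(9 − 16.4)/22 = 51.1°C ✓; 3' end TCA has 1 G/C ✓ — fails.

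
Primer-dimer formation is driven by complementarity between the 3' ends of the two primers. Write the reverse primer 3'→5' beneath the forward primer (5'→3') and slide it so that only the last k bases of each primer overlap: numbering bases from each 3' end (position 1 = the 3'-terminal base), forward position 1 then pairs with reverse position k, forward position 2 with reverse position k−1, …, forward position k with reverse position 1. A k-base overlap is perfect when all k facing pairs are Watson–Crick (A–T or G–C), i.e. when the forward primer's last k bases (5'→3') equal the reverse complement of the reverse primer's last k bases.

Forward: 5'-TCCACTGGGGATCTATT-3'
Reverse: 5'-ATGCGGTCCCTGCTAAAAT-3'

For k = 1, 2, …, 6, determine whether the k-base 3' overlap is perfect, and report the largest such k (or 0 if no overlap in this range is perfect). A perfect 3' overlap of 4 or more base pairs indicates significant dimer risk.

Longest perfect overlap: 3 complementary base pairs; below the dimer-risk threshold (threshold 4).

Last 6 bases (5'→3') — forward …TCTATT, reverse …TAAAAT.
Reverse complement of the reverse primer's last 6 bases: ATTTTA; its first k bases are the reverse complement of the reverse primer's last k bases, so a perfect k-base overlap needs the forward primer's last k bases to equal them.
Comparing (forward last k vs required): k=1: T vs A ✗; k=2: TT vs AT ✗; k=3: ATT vs ATT ✓; k=4: TATT vs ATTT ✗; k=5: CTATT vs ATTTT ✗; k=6: TCTATT vs ATTTTA ✗.
Only k = 3 is perfect, so the longest perfect 3' overlap is 3.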